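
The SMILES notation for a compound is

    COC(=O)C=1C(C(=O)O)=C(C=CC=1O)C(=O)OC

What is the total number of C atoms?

Count every carbon token in the SMILES (each C, including those in ring-closure positions and inside branches).
Carbon count: 11.

11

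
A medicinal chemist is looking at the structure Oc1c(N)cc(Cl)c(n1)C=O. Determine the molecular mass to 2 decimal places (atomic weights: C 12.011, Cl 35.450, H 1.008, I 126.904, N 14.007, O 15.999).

First, the molecular formula is C6H5ClN2O2 (counting implicit H from valence).
  C: 6 × 12.011 = 72.066
  Cl: 1 × 35.450 = 35.450
  H: 5 × 1.008 = 5.040
  N: 2 × 14.007 = 28.014
  O: 2 × 15.999 = 31.998
Sum: 6×12.011 + 1×35.450 + 5×1.008 + 2×14.007 + 2×15.999 = 172.568 → 172.57 g/mol.

172.57 g/mol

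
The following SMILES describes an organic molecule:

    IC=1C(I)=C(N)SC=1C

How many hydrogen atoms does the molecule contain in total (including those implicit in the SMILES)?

Walk through each heavy atom and fill implicit hydrogens from standard valence (C 4, N 3, O 2, S 2, halogen 1):
  atom 1: I (halogen, monovalent) → 0 H
  atom 2: C, bond orders sum to 4 (valence 4) → 0 H
  atom 3: C, bond orders sum to 4 (valence 4) → 0 H
  atom 4: I (halogen, monovalent) → 0 H
  atom 5: C, bond orders sum to 4 (valence 4) → 0 H
  atom 6: N, bond orders sum to 1 (valence 3) → 2 H
  atom 7: S, bond orders sum to 2 (valence 2) → 0 H
  atom 8: C, bond orders sum to 4 (valence 4) → 0 H
  atom 9: C, bond orders sum to 1 (valence 4) → 3 H
Total hydrogens: 5.

5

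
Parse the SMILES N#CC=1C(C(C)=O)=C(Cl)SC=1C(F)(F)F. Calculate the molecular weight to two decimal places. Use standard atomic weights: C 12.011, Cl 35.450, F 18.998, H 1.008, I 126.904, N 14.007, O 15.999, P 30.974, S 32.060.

253.62 g/mol

First, the molecular formula is C8H3ClF3NOS (counting implicit H from valence).
  C: 8 × 12.011 = 96.088
  Cl: 1 × 35.450 = 35.450
  F: 3 × 18.998 = 56.994
  H: 3 × 1.008 = 3.024
  N: 1 × 14.007 = 14.007
  O: 1 × 15.999 = 15.999
  S: 1 × 32.060 = 32.060
Sum: 8×12.011 + 1×35.450 + 3×18.998 + 3×1.008 + 1×14.007 + 1×15.999 + 1×32.060 = 253.622 → 253.62 g/mol.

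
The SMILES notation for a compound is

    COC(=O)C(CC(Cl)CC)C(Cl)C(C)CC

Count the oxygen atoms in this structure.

2

Scan the SMILES for O atoms (remember two-letter symbols like Cl and Br are single atoms).
Oxygen count: 2.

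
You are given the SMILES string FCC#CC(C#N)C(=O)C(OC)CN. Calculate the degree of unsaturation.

5

Molecular formula: C9H11FN2O2.
DoU = (2C + 2 + N − H − X) / 2, where X is the halogen count and O/S are ignored.
    = (2·9 + 2 + 2 − 11 − 1) / 2 = 10 / 2 = 5.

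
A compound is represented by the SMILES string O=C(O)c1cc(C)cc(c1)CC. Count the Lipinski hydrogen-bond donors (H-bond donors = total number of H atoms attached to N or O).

Donors: find every N or O and count the H atoms it carries.
  atom 1 (O): bond orders sum to 2 → 0 H
  atom 3 (O): bond orders sum to 1 → 1 H
Lipinski HBD = 1.

1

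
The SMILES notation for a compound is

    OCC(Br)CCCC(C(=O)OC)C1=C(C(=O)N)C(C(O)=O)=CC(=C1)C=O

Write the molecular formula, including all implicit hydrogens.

Walk through each heavy atom and fill implicit hydrogens from standard valence (C 4, N 3, O 2, S 2, halogen 1):
  atom 1: O, bond orders sum to 1 (valence 2) → 1 H
  atom 2: C, bond orders sum to 2 (valence 4) → 2 H
  atom 3: C, bond orders sum to 3 (valence 4) → 1 H
  atom 4: Br (halogen, monovalent) → 0 H
  atom 5: C, bond orders sum to 2 (valence 4) → 2 H
  atom 6: C, bond orders sum to 2 (valence 4) → 2 H
  atom 7: C, bond orders sum to 2 (valence 4) → 2 H
  atom 8: C, bond orders sum to 3 (valence 4) → 1 H
  atom 9: C, bond orders sum to 4 (valence 4) → 0 H
  atom 10: O, bond orders sum to 2 (valence 2) → 0 H
  atom 11: O, bond orders sum to 2 (valence 2) → 0 H
  atom 12: C, bond orders sum to 1 (valence 4) → 3 H
  atom 13: C, bond orders sum to 4 (valence 4) → 0 H
  atom 14: C, bond orders sum to 4 (valence 4) → 0 H
  atom 15: C, bond orders sum to 4 (valence 4) → 0 H
  atom 16: O, bond orders sum to 2 (valence 2) → 0 H
  atom 17: N, bond orders sum to 1 (valence 3) → 2 H
  atom 18: C, bond orders sum to 4 (valence 4) → 0 H
  atom 19: C, bond orders sum to 4 (valence 4) → 0 H
  atom 20: O, bond orders sum to 1 (valence 2) → 1 H
  atom 21: O, bond orders sum to 2 (valence 2) → 0 H
  atom 22: C, bond orders sum to 3 (valence 4) → 1 H
  atom 23: C, bond orders sum to 4 (valence 4) → 0 H
  atom 24: C, bond orders sum to 3 (valence 4) → 1 H
  atom 25: C, bond orders sum to 3 (valence 4) → 1 H
  atom 26: O, bond orders sum to 2 (valence 2) → 0 H
Totals → C:17, H:20, Br:1, N:1, O:7.

C17H20BrNO7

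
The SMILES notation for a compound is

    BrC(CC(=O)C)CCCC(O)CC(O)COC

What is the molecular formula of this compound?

Walk through each heavy atom and fill implicit hydrogens from standard valence (C 4, N 3, O 2, S 2, halogen 1):
  atom 1: Br (halogen, monovalent) → 0 H
  atom 2: C, bond orders sum to 3 (valence 4) → 1 H
  atom 3: C, bond orders sum to 2 (valence 4) → 2 H
  atom 4: C, bond orders sum to 4 (valence 4) → 0 H
  atom 5: O, bond orders sum to 2 (valence 2) → 0 H
  atom 6: C, bond orders sum to 1 (valence 4) → 3 H
  atom 7: C, bond orders sum to 2 (valence 4) → 2 H
  atom 8: C, bond orders sum to 2 (valence 4) → 2 H
  atom 9: C, bond orders sum to 2 (valence 4) → 2 H
  atom 10: C, bond orders sum to 3 (valence 4) → 1 H
  atom 11: O, bond orders sum to 1 (valence 2) → 1 H
  atom 12: C, bond orders sum to 2 (valence 4) → 2 H
  atom 13: C, bond orders sum to 3 (valence 4) → 1 H
  atom 14: O, bond orders sum to 1 (valence 2) → 1 H
  atom 15: C, bond orders sum to 2 (valence 4) → 2 H
  atom 16: O, bond orders sum to 2 (valence 2) → 0 H
  atom 17: C, bond orders sum to 1 (valence 4) → 3 H
Totals → C:12, H:23, Br:1, O:4.
In Hill order: C12H23BrO4.

C12H23BrO4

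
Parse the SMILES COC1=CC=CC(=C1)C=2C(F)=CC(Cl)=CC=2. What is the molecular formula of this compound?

C13H10ClFO

Walk through each heavy atom and fill implicit hydrogens from standard valence (C 4, N 3, O 2, S 2, halogen 1):
  atom 1: C, bond orders sum to 1 (valence 4) → 3 H
  atom 2: O, bond orders sum to 2 (valence 2) → 0 H
  atom 3: C, bond orders sum to 4 (valence 4) → 0 H
  atom 4: C, bond orders sum to 3 (valence 4) → 1 H
  atom 5: C, bond orders sum to 3 (valence 4) → 1 H
  atom 6: C, bond orders sum to 3 (valence 4) → 1 H
  atom 7: C, bond orders sum to 4 (valence 4) → 0 H
  atom 8: C, bond orders sum to 3 (valence 4) → 1 H
  atom 9: C, bond orders sum to 4 (valence 4) → 0 H
  atom 10: C, bond orders sum to 4 (valence 4) → 0 H
  atom 11: F (halogen, monovalent) → 0 H
  atom 12: C, bond orders sum to 3 (valence 4) → 1 H
  atom 13: C, bond orders sum to 4 (valence 4) → 0 H
  atom 14: Cl (halogen, monovalent) → 0 H
  atom 15: C, bond orders sum to 3 (valence 4) → 1 H
  atom 16: C, bond orders sum to 3 (valence 4) → 1 H
Totals → C:13, H:10, Cl:1, F:1, O:1.
In Hill order: C13H10ClFO.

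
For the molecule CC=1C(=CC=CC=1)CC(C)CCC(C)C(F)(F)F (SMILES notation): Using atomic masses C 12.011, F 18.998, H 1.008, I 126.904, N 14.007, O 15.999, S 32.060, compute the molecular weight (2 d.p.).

258.33 g/mol

First, the molecular formula is C15H21F3 (counting implicit H from valence).
  C: 15 × 12.011 = 180.165
  F: 3 × 18.998 = 56.994
  H: 21 × 1.008 = 21.168
Sum: 15×12.011 + 3×18.998 + 21×1.008 = 258.327 → 258.33 g/mol.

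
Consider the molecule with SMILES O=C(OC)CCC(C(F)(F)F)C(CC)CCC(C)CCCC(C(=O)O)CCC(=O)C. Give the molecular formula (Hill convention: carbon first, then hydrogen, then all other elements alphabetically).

C22H37F3O5

Walk through each heavy atom and fill implicit hydrogens from standard valence (C 4, N 3, O 2, S 2, halogen 1):
  atom 1: O, bond orders sum to 2 (valence 2) → 0 H
  atom 2: C, bond orders sum to 4 (valence 4) → 0 H
  atom 3: O, bond orders sum to 2 (valence 2) → 0 H
  atom 4: C, bond orders sum to 1 (valence 4) → 3 H
  atom 5: C, bond orders sum to 2 (valence 4) → 2 H
  atom 6: C, bond orders sum to 2 (valence 4) → 2 H
  atom 7: C, bond orders sum to 3 (valence 4) → 1 H
  atom 8: C, bond orders sum to 4 (valence 4) → 0 H
  atom 9: F (halogen, monovalent) → 0 H
  atom 10: F (halogen, monovalent) → 0 H
  atom 11: F (halogen, monovalent) → 0 H
  atom 12: C, bond orders sum to 3 (valence 4) → 1 H
  atom 13: C, bond orders sum to 2 (valence 4) → 2 H
  atom 14: C, bond orders sum to 1 (valence 4) → 3 H
  atom 15: C, bond orders sum to 2 (valence 4) → 2 H
  atom 16: C, bond orders sum to 2 (valence 4) → 2 H
  atom 17: C, bond orders sum to 3 (valence 4) → 1 H
  atom 18: C, bond orders sum to 1 (valence 4) → 3 H
  atom 19: C, bond orders sum to 2 (valence 4) → 2 H
  atom 20: C, bond orders sum to 2 (valence 4) → 2 H
  atom 21: C, bond orders sum to 2 (valence 4) → 2 H
  atom 22: C, bond orders sum to 3 (valence 4) → 1 H
  atom 23: C, bond orders sum to 4 (valence 4) → 0 H
  atom 24: O, bond orders sum to 2 (valence 2) → 0 H
  atom 25: O, bond orders sum to 1 (valence 2) → 1 H
  atom 26: C, bond orders sum to 2 (valence 4) → 2 H
  atom 27: C, bond orders sum to 2 (valence 4) → 2 H
  atom 28: C, bond orders sum to 4 (valence 4) → 0 H
  atom 29: O, bond orders sum to 2 (valence 2) → 0 H
  atom 30: C, bond orders sum to 1 (valence 4) → 3 H
Totals → C:22, H:37, F:3, O:5.
In Hill order: C22H37F3O5.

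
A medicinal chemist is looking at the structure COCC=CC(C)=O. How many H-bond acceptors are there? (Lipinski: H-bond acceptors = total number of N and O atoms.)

N atoms: 0; O atoms: 2.
Lipinski HBA = 0 + 2 = 2.

2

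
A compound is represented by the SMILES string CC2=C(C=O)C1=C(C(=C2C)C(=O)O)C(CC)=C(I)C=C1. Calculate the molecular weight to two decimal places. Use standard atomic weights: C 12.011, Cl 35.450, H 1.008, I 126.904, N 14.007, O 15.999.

382.20 g/mol

First, the molecular formula is C16H15IO3 (counting implicit H from valence).
  C: 16 × 12.011 = 192.176
  H: 15 × 1.008 = 15.120
  I: 1 × 126.904 = 126.904
  O: 3 × 15.999 = 47.997
Sum: 16×12.011 + 15×1.008 + 1×126.904 + 3×15.999 = 382.197 → 382.20 g/mol.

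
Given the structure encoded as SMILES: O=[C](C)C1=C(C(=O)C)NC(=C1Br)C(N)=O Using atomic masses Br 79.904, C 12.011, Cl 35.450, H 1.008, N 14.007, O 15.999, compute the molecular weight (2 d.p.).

First, the molecular formula is C9H9BrN2O3 (counting implicit H from valence).
  Br: 1 × 79.904 = 79.904
  C: 9 × 12.011 = 108.099
  H: 9 × 1.008 = 9.072
  N: 2 × 14.007 = 28.014
  O: 3 × 15.999 = 47.997
Sum: 1×79.904 + 9×12.011 + 9×1.008 + 2×14.007 + 3×15.999 = 273.086 → 273.09 g/mol.

273.09 g/mol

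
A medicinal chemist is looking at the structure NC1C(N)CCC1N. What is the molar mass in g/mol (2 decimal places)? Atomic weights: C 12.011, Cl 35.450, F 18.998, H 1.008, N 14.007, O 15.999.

115.18 g/mol

First, the molecular formula is C5H13N3 (counting implicit H from valence).
  C: 5 × 12.011 = 60.055
  H: 13 × 1.008 = 13.104
  N: 3 × 14.007 = 42.021
Sum: 5×12.011 + 13×1.008 + 3×14.007 = 115.180 → 115.18 g/mol.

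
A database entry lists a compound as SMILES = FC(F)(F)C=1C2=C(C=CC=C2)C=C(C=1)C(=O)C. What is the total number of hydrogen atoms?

9

Walk through each heavy atom and fill implicit hydrogens from standard valence (C 4, N 3, O 2, S 2, halogen 1):
  atom 1: F (halogen, monovalent) → 0 H
  atom 2: C, bond orders sum to 4 (valence 4) → 0 H
  atom 3: F (halogen, monovalent) → 0 H
  atom 4: F (halogen, monovalent) → 0 H
  atom 5: C, bond orders sum to 4 (valence 4) → 0 H
  atom 6: C, bond orders sum to 4 (valence 4) → 0 H
  atom 7: C, bond orders sum to 4 (valence 4) → 0 H
  atom 8: C, bond orders sum to 3 (valence 4) → 1 H
  atom 9: C, bond orders sum to 3 (valence 4) → 1 H
  atom 10: C, bond orders sum to 3 (valence 4) → 1 H
  atom 11: C, bond orders sum to 3 (valence 4) → 1 H
  atom 12: C, bond orders sum to 3 (valence 4) → 1 H
  atom 13: C, bond orders sum to 4 (valence 4) → 0 H
  atom 14: C, bond orders sum to 3 (valence 4) → 1 H
  atom 15: C, bond orders sum to 4 (valence 4) → 0 H
  atom 16: O, bond orders sum to 2 (valence 2) → 0 H
  atom 17: C, bond orders sum to 1 (valence 4) → 3 H
Total hydrogens: 9.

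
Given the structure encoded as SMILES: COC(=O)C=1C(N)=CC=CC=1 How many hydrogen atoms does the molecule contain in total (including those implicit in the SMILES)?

Walk through each heavy atom and fill implicit hydrogens from standard valence (C 4, N 3, O 2, S 2, halogen 1):
  atom 1: C, bond orders sum to 1 (valence 4) → 3 H
  atom 2: O, bond orders sum to 2 (valence 2) → 0 H
  atom 3: C, bond orders sum to 4 (valence 4) → 0 H
  atom 4: O, bond orders sum to 2 (valence 2) → 0 H
  atom 5: C, bond orders sum to 4 (valence 4) → 0 H
  atom 6: C, bond orders sum to 4 (valence 4) → 0 H
  atom 7: N, bond orders sum to 1 (valence 3) → 2 H
  atom 8: C, bond orders sum to 3 (valence 4) → 1 H
  atom 9: C, bond orders sum to 3 (valence 4) → 1 H
  atom 10: C, bond orders sum to 3 (valence 4) → 1 H
  atom 11: C, bond orders sum to 3 (valence 4) → 1 H
Total hydrogens: 9.

9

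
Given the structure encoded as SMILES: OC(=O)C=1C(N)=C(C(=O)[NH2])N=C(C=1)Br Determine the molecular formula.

Walk through each heavy atom and fill implicit hydrogens from standard valence (C 4, N 3, O 2, S 2, halogen 1):
  atom 1: O, bond orders sum to 1 (valence 2) → 1 H
  atom 2: C, bond orders sum to 4 (valence 4) → 0 H
  atom 3: O, bond orders sum to 2 (valence 2) → 0 H
  atom 4: C, bond orders sum to 4 (valence 4) → 0 H
  atom 5: C, bond orders sum to 4 (valence 4) → 0 H
  atom 6: N, bond orders sum to 1 (valence 3) → 2 H
  atom 7: C, bond orders sum to 4 (valence 4) → 0 H
  atom 8: C, bond orders sum to 4 (valence 4) → 0 H
  atom 9: O, bond orders sum to 2 (valence 2) → 0 H
  atom 10: N with explicit H count 2
  atom 11: N, bond orders sum to 3 (valence 3) → 0 H
  atom 12: C, bond orders sum to 4 (valence 4) → 0 H
  atom 13: C, bond orders sum to 3 (valence 4) → 1 H
  atom 14: Br (halogen, monovalent) → 0 H
Totals → C:7, H:6, Br:1, N:3, O:3.

C7H6BrN3O3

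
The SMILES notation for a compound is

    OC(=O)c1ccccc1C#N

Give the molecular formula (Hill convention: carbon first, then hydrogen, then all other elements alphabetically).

Walk through each heavy atom and fill implicit hydrogens from standard valence (C 4, N 3, O 2, S 2, halogen 1); for lowercase aromatic atoms, an aromatic c carries 1 H when it has two neighbours and 0 H with three, and aromatic n carries 0 H:
  atom 1: O, bond orders sum to 1 (valence 2) → 1 H
  atom 2: C, bond orders sum to 4 (valence 4) → 0 H
  atom 3: O, bond orders sum to 2 (valence 2) → 0 H
  atom 4: aromatic c, 3 neighbours → 0 H
  atom 5: aromatic c, 2 neighbours → 1 H
  atom 6: aromatic c, 2 neighbours → 1 H
  atom 7: aromatic c, 2 neighbours → 1 H
  atom 8: aromatic c, 2 neighbours → 1 H
  atom 9: aromatic c, 3 neighbours → 0 H
  atom 10: C, bond orders sum to 4 (valence 4) → 0 H
  atom 11: N, bond orders sum to 3 (valence 3) → 0 H
Totals → C:8, H:5, N:1, O:2.
In Hill order: C8H5NO2.

C8H5NO2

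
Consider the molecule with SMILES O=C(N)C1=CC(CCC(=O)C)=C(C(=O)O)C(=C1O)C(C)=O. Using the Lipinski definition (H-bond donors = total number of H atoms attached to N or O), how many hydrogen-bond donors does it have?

Donors: find every N or O and count the H atoms it carries.
  atom 1 (O): bond orders sum to 2 → 0 H
  atom 3 (N): bond orders sum to 1 → 2 H
  atom 10 (O): bond orders sum to 2 → 0 H
  atom 14 (O): bond orders sum to 2 → 0 H
  atom 15 (O): bond orders sum to 1 → 1 H
  atom 18 (O): bond orders sum to 1 → 1 H
  atom 21 (O): bond orders sum to 2 → 0 H
Lipinski HBD = 4.

4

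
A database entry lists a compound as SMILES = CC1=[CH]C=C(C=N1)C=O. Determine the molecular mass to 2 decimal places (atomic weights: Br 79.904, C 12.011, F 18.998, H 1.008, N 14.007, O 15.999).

121.14 g/mol

First, the molecular formula is C7H7NO (counting implicit H from valence).
  C: 7 × 12.011 = 84.077
  H: 7 × 1.008 = 7.056
  N: 1 × 14.007 = 14.007
  O: 1 × 15.999 = 15.999
Sum: 7×12.011 + 7×1.008 + 1×14.007 + 1×15.999 = 121.139 → 121.14 g/mol.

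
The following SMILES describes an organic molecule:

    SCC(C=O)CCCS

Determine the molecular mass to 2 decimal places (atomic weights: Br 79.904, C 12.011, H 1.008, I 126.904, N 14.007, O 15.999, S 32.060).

164.28 g/mol

First, the molecular formula is C6H12OS2 (counting implicit H from valence).
  C: 6 × 12.011 = 72.066
  H: 12 × 1.008 = 12.096
  O: 1 × 15.999 = 15.999
  S: 2 × 32.060 = 64.120
Sum: 6×12.011 + 12×1.008 + 1×15.999 + 2×32.060 = 164.281 → 164.28 g/mol.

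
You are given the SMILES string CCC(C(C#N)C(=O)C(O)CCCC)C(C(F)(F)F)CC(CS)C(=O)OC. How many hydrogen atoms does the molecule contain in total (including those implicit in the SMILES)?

Walk through each heavy atom and fill implicit hydrogens from standard valence (C 4, N 3, O 2, S 2, halogen 1):
  atom 1: C, bond orders sum to 1 (valence 4) → 3 H
  atom 2: C, bond orders sum to 2 (valence 4) → 2 H
  atom 3: C, bond orders sum to 3 (valence 4) → 1 H
  atom 4: C, bond orders sum to 3 (valence 4) → 1 H
  atom 5: C, bond orders sum to 4 (valence 4) → 0 H
  atom 6: N, bond orders sum to 3 (valence 3) → 0 H
  atom 7: C, bond orders sum to 4 (valence 4) → 0 H
  atom 8: O, bond orders sum to 2 (valence 2) → 0 H
  atom 9: C, bond orders sum to 3 (valence 4) → 1 H
  atom 10: O, bond orders sum to 1 (valence 2) → 1 H
  atom 11: C, bond orders sum to 2 (valence 4) → 2 H
  atom 12: C, bond orders sum to 2 (valence 4) → 2 H
  atom 13: C, bond orders sum to 2 (valence 4) → 2 H
  atom 14: C, bond orders sum to 1 (valence 4) → 3 H
  atom 15: C, bond orders sum to 3 (valence 4) → 1 H
  atom 16: C, bond orders sum to 4 (valence 4) → 0 H
  atom 17: F (halogen, monovalent) → 0 H
  atom 18: F (halogen, monovalent) → 0 H
  atom 19: F (halogen, monovalent) → 0 H
  atom 20: C, bond orders sum to 2 (valence 4) → 2 H
  atom 21: C, bond orders sum to 3 (valence 4) → 1 H
  atom 22: C, bond orders sum to 2 (valence 4) → 2 H
  atom 23: S, bond orders sum to 1 (valence 2) → 1 H
  atom 24: C, bond orders sum to 4 (valence 4) → 0 H
  atom 25: O, bond orders sum to 2 (valence 2) → 0 H
  atom 26: O, bond orders sum to 2 (valence 2) → 0 H
  atom 27: C, bond orders sum to 1 (valence 4) → 3 H
Total hydrogens: 28.

28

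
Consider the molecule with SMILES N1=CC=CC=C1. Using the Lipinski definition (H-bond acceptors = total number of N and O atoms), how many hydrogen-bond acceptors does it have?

1

N atoms: 1; O atoms: 0.
Lipinski HBA = 1 + 0 = 1.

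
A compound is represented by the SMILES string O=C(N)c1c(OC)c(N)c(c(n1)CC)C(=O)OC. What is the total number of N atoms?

3

Scan the SMILES for N atoms (remember two-letter symbols like Cl and Br are single atoms).
Nitrogen count: 3.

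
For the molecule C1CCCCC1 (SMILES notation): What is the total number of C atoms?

6

Count every carbon token in the SMILES (each C, including those in ring-closure positions and inside branches).
Carbon count: 6.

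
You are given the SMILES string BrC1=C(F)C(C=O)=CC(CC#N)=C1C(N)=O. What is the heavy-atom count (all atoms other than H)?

Every atom symbol written in the SMILES (organic subset) is one heavy atom; implicit H are not written.
Heavy atoms by element → Br:1, C:10, F:1, N:2, O:2.
Total: 16.

16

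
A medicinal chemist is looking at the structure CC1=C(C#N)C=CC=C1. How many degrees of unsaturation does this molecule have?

Molecular formula: C8H7N.
DoU = (2C + 2 + N − H − X) / 2, where X is the halogen count and O/S are ignored.
    = (2·8 + 2 + 1 − 7 − 0) / 2 = 12 / 2 = 6.

6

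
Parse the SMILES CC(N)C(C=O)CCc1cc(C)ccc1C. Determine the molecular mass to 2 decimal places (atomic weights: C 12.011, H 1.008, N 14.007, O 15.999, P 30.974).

First, the molecular formula is C14H21NO (counting implicit H from valence).
  C: 14 × 12.011 = 168.154
  H: 21 × 1.008 = 21.168
  N: 1 × 14.007 = 14.007
  O: 1 × 15.999 = 15.999
Sum: 14×12.011 + 21×1.008 + 1×14.007 + 1×15.999 = 219.328 → 219.33 g/mol.

219.33 g/mol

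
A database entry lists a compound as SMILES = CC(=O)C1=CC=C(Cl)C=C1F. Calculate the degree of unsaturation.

5

Degree of unsaturation = (number of rings) + (number of π bonds).
Ring closures in the SMILES: 1.
π bonds: 4 double bonds (each 1 DoU) → 4 DoU from unsaturation.
Total DoU = 1 + 4 = 5.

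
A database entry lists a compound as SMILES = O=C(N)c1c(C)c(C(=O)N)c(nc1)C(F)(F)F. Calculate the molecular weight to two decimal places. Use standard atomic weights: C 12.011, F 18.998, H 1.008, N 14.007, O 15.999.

247.18 g/mol

First, the molecular formula is C9H8F3N3O2 (counting implicit H from valence).
  C: 9 × 12.011 = 108.099
  F: 3 × 18.998 = 56.994
  H: 8 × 1.008 = 8.064
  N: 3 × 14.007 = 42.021
  O: 2 × 15.999 = 31.998
Sum: 9×12.011 + 3×18.998 + 8×1.008 + 3×14.007 + 2×15.999 = 247.176 → 247.18 g/mol.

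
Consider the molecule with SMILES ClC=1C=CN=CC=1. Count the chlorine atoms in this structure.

Scan the SMILES for Cl atoms (remember two-letter symbols like Cl and Br are single atoms).
Chlorine count: 1.

1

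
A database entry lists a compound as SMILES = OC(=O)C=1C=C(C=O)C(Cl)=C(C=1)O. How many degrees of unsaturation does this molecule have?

Molecular formula: C8H5ClO4.
DoU = (2C + 2 + N − H − X) / 2, where X is the halogen count and O/S are ignored.
    = (2·8 + 2 + 0 − 5 − 1) / 2 = 12 / 2 = 6.

6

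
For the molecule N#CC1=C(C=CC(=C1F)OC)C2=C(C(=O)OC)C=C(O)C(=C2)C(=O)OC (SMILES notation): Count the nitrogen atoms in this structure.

Scan the SMILES for N atoms (remember two-letter symbols like Cl and Br are single atoms).
Nitrogen count: 1.

1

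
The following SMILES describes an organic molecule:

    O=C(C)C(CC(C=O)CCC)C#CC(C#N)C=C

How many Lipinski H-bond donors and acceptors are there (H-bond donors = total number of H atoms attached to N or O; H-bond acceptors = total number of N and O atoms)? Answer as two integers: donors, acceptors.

0, 3

Donors: find every N or O and count the H atoms it carries.
  atom 1 (O): bond orders sum to 2 → 0 H
  atom 8 (O): bond orders sum to 2 → 0 H
  atom 16 (N): bond orders sum to 3 → 0 H
Lipinski HBD = 0.
Acceptors: N atoms = 1, O atoms = 2 → HBA = 3.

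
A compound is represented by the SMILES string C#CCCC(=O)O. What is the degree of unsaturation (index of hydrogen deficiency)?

Molecular formula: C5H6O2.
DoU = (2C + 2 + N − H − X) / 2, where X is the halogen count and O/S are ignored.
    = (2·5 + 2 + 0 − 6 − 0) / 2 = 6 / 2 = 3.

3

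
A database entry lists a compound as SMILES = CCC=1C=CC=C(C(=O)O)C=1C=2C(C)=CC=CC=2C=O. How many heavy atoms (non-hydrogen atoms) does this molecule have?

20

Every atom symbol written in the SMILES (organic subset) is one heavy atom; implicit H are not written.
Heavy atoms by element → C:17, O:3.
Total: 20.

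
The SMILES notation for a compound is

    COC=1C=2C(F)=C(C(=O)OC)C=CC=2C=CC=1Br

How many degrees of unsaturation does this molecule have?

8

Degree of unsaturation = (number of rings) + (number of π bonds).
Ring closures in the SMILES: 2.
π bonds: 6 double bonds (each 1 DoU) → 6 DoU from unsaturation.
Total DoU = 2 + 6 = 8.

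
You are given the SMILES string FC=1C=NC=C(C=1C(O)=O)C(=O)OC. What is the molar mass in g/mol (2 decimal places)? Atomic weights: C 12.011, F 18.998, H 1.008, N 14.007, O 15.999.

199.14 g/mol

First, the molecular formula is C8H6FNO4 (counting implicit H from valence).
  C: 8 × 12.011 = 96.088
  F: 1 × 18.998 = 18.998
  H: 6 × 1.008 = 6.048
  N: 1 × 14.007 = 14.007
  O: 4 × 15.999 = 63.996
Sum: 8×12.011 + 1×18.998 + 6×1.008 + 1×14.007 + 4×15.999 = 199.137 → 199.14 g/mol.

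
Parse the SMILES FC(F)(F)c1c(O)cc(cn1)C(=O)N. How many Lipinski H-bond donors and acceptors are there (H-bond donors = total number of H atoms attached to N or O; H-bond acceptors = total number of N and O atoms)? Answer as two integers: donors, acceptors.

Donors: find every N or O and count the H atoms it carries.
  atom 7 (O): bond orders sum to 1 → 1 H
  atom 11 (N): bond orders sum to 3 → 0 H
  atom 13 (O): bond orders sum to 2 → 0 H
  atom 14 (N): bond orders sum to 1 → 2 H
Lipinski HBD = 3.
Acceptors: N atoms = 2, O atoms = 2 → HBA = 4.

3, 4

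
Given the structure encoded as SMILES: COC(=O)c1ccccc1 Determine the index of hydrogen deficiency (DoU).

Molecular formula: C8H8O2.
DoU = (2C + 2 + N − H − X) / 2, where X is the halogen count and O/S are ignored.
    = (2·8 + 2 + 0 − 8 − 0) / 2 = 10 / 2 = 5.

5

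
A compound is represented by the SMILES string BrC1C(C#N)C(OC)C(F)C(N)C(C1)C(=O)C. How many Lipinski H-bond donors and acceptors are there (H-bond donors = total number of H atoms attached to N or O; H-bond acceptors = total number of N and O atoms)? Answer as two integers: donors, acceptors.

2, 4

Donors: find every N or O and count the H atoms it carries.
  atom 5 (N): bond orders sum to 3 → 0 H
  atom 7 (O): bond orders sum to 2 → 0 H
  atom 12 (N): bond orders sum to 1 → 2 H
  atom 16 (O): bond orders sum to 2 → 0 H
Lipinski HBD = 2.
Acceptors: N atoms = 2, O atoms = 2 → HBA = 4.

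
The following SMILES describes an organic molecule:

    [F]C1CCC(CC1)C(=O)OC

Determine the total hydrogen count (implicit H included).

13

Walk through each heavy atom and fill implicit hydrogens from standard valence (C 4, N 3, O 2, S 2, halogen 1):
  atom 1: F with explicit H count 0
  atom 2: C, bond orders sum to 3 (valence 4) → 1 H
  atom 3: C, bond orders sum to 2 (valence 4) → 2 H
  atom 4: C, bond orders sum to 2 (valence 4) → 2 H
  atom 5: C, bond orders sum to 3 (valence 4) → 1 H
  atom 6: C, bond orders sum to 2 (valence 4) → 2 H
  atom 7: C, bond orders sum to 2 (valence 4) → 2 H
  atom 8: C, bond orders sum to 4 (valence 4) → 0 H
  atom 9: O, bond orders sum to 2 (valence 2) → 0 H
  atom 10: O, bond orders sum to 2 (valence 2) → 0 H
  atom 11: C, bond orders sum to 1 (valence 4) → 3 H
Total hydrogens: 13.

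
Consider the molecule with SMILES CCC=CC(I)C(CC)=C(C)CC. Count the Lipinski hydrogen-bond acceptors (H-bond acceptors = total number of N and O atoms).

N atoms: 0; O atoms: 0.
Lipinski HBA = 0 + 0 = 0.

0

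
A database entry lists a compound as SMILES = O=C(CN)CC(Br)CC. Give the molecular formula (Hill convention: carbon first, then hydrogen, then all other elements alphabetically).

C6H12BrNO

Walk through each heavy atom and fill implicit hydrogens from standard valence (C 4, N 3, O 2, S 2, halogen 1):
  atom 1: O, bond orders sum to 2 (valence 2) → 0 H
  atom 2: C, bond orders sum to 4 (valence 4) → 0 H
  atom 3: C, bond orders sum to 2 (valence 4) → 2 H
  atom 4: N, bond orders sum to 1 (valence 3) → 2 H
  atom 5: C, bond orders sum to 2 (valence 4) → 2 H
  atom 6: C, bond orders sum to 3 (valence 4) → 1 H
  atom 7: Br (halogen, monovalent) → 0 H
  atom 8: C, bond orders sum to 2 (valence 4) → 2 H
  atom 9: C, bond orders sum to 1 (valence 4) → 3 H
Totals → C:6, H:12, Br:1, N:1, O:1.
In Hill order: C6H12BrNO.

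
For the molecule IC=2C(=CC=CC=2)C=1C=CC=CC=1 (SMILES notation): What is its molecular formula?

Walk through each heavy atom and fill implicit hydrogens from standard valence (C 4, N 3, O 2, S 2, halogen 1):
  atom 1: I (halogen, monovalent) → 0 H
  atom 2: C, bond orders sum to 4 (valence 4) → 0 H
  atom 3: C, bond orders sum to 4 (valence 4) → 0 H
  atom 4: C, bond orders sum to 3 (valence 4) → 1 H
  atom 5: C, bond orders sum to 3 (valence 4) → 1 H
  atom 6: C, bond orders sum to 3 (valence 4) → 1 H
  atom 7: C, bond orders sum to 3 (valence 4) → 1 H
  atom 8: C, bond orders sum to 4 (valence 4) → 0 H
  atom 9: C, bond orders sum to 3 (valence 4) → 1 H
  atom 10: C, bond orders sum to 3 (valence 4) → 1 H
  atom 11: C, bond orders sum to 3 (valence 4) → 1 H
  atom 12: C, bond orders sum to 3 (valence 4) → 1 H
  atom 13: C, bond orders sum to 3 (valence 4) → 1 H
Totals → C:12, H:9, I:1.

C12H9I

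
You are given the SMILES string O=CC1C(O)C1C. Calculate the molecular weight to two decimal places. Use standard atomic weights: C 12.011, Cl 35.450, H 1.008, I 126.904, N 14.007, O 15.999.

First, the molecular formula is C5H8O2 (counting implicit H from valence).
  C: 5 × 12.011 = 60.055
  H: 8 × 1.008 = 8.064
  O: 2 × 15.999 = 31.998
Sum: 5×12.011 + 8×1.008 + 2×15.999 = 100.117 → 100.12 g/mol.

100.12 g/mol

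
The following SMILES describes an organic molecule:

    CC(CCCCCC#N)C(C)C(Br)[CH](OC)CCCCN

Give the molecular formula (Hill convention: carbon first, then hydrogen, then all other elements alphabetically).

Walk through each heavy atom and fill implicit hydrogens from standard valence (C 4, N 3, O 2, S 2, halogen 1):
  atom 1: C, bond orders sum to 1 (valence 4) → 3 H
  atom 2: C, bond orders sum to 3 (valence 4) → 1 H
  atom 3: C, bond orders sum to 2 (valence 4) → 2 H
  atom 4: C, bond orders sum to 2 (valence 4) → 2 H
  atom 5: C, bond orders sum to 2 (valence 4) → 2 H
  atom 6: C, bond orders sum to 2 (valence 4) → 2 H
  atom 7: C, bond orders sum to 2 (valence 4) → 2 H
  atom 8: C, bond orders sum to 4 (valence 4) → 0 H
  atom 9: N, bond orders sum to 3 (valence 3) → 0 H
  atom 10: C, bond orders sum to 3 (valence 4) → 1 H
  atom 11: C, bond orders sum to 1 (valence 4) → 3 H
  atom 12: C, bond orders sum to 3 (valence 4) → 1 H
  atom 13: Br (halogen, monovalent) → 0 H
  atom 14: C with explicit H count 1
  atom 15: O, bond orders sum to 2 (valence 2) → 0 H
  atom 16: C, bond orders sum to 1 (valence 4) → 3 H
  atom 17: C, bond orders sum to 2 (valence 4) → 2 H
  atom 18: C, bond orders sum to 2 (valence 4) → 2 H
  atom 19: C, bond orders sum to 2 (valence 4) → 2 H
  atom 20: C, bond orders sum to 2 (valence 4) → 2 H
  atom 21: N, bond orders sum to 1 (valence 3) → 2 H
Totals → C:17, H:33, Br:1, N:2, O:1.

C17H33BrN2O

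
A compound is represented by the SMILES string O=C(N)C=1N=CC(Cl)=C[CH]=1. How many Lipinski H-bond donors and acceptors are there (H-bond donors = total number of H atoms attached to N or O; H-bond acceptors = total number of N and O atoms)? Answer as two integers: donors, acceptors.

2, 3

Donors: find every N or O and count the H atoms it carries.
  atom 1 (O): bond orders sum to 2 → 0 H
  atom 3 (N): bond orders sum to 1 → 2 H
  atom 5 (N): bond orders sum to 3 → 0 H
Lipinski HBD = 2.
Acceptors: N atoms = 2, O atoms = 1 → HBA = 3.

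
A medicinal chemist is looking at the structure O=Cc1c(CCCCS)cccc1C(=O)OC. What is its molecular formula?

Walk through each heavy atom and fill implicit hydrogens from standard valence (C 4, N 3, O 2, S 2, halogen 1); for lowercase aromatic atoms, an aromatic c carries 1 H when it has two neighbours and 0 H with three, and aromatic n carries 0 H:
  atom 1: O, bond orders sum to 2 (valence 2) → 0 H
  atom 2: C, bond orders sum to 3 (valence 4) → 1 H
  atom 3: aromatic c, 3 neighbours → 0 H
  atom 4: aromatic c, 3 neighbours → 0 H
  atom 5: C, bond orders sum to 2 (valence 4) → 2 H
  atom 6: C, bond orders sum to 2 (valence 4) → 2 H
  atom 7: C, bond orders sum to 2 (valence 4) → 2 H
  atom 8: C, bond orders sum to 2 (valence 4) → 2 H
  atom 9: S, bond orders sum to 1 (valence 2) → 1 H
  atom 10: aromatic c, 2 neighbours → 1 H
  atom 11: aromatic c, 2 neighbours → 1 H
  atom 12: aromatic c, 2 neighbours → 1 H
  atom 13: aromatic c, 3 neighbours → 0 H
  atom 14: C, bond orders sum to 4 (valence 4) → 0 H
  atom 15: O, bond orders sum to 2 (valence 2) → 0 H
  atom 16: O, bond orders sum to 2 (valence 2) → 0 H
  atom 17: C, bond orders sum to 1 (valence 4) → 3 H
Totals → C:13, H:16, O:3, S:1.

C13H16O3S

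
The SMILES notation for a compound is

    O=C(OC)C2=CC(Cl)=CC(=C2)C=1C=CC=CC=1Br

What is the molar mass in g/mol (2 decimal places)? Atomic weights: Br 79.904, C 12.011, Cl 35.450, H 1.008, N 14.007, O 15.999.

325.59 g/mol

First, the molecular formula is C14H10BrClO2 (counting implicit H from valence).
  Br: 1 × 79.904 = 79.904
  C: 14 × 12.011 = 168.154
  Cl: 1 × 35.450 = 35.450
  H: 10 × 1.008 = 10.080
  O: 2 × 15.999 = 31.998
Sum: 1×79.904 + 14×12.011 + 1×35.450 + 10×1.008 + 2×15.999 = 325.586 → 325.59 g/mol.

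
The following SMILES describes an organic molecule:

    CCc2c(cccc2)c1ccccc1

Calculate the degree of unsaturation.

Molecular formula: C14H14.
DoU = (2C + 2 + N − H − X) / 2, where X is the halogen count and O/S are ignored.
    = (2·14 + 2 + 0 − 14 − 0) / 2 = 16 / 2 = 8.

8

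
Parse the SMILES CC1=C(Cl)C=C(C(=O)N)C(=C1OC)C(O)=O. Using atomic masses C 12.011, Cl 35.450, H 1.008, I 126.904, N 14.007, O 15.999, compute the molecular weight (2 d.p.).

243.64 g/mol

First, the molecular formula is C10H10ClNO4 (counting implicit H from valence).
  C: 10 × 12.011 = 120.110
  Cl: 1 × 35.450 = 35.450
  H: 10 × 1.008 = 10.080
  N: 1 × 14.007 = 14.007
  O: 4 × 15.999 = 63.996
Sum: 10×12.011 + 1×35.450 + 10×1.008 + 1×14.007 + 4×15.999 = 243.643 → 243.64 g/mol.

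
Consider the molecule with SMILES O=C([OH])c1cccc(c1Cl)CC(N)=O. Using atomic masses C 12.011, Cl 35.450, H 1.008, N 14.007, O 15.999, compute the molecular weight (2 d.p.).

213.62 g/mol

First, the molecular formula is C9H8ClNO3 (counting implicit H from valence).
  C: 9 × 12.011 = 108.099
  Cl: 1 × 35.450 = 35.450
  H: 8 × 1.008 = 8.064
  N: 1 × 14.007 = 14.007
  O: 3 × 15.999 = 47.997
Sum: 9×12.011 + 1×35.450 + 8×1.008 + 1×14.007 + 3×15.999 = 213.617 → 213.62 g/mol.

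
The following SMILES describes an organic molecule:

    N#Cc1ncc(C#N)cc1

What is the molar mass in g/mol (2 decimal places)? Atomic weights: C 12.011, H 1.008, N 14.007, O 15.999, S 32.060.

First, the molecular formula is C7H3N3 (counting implicit H from valence).
  C: 7 × 12.011 = 84.077
  H: 3 × 1.008 = 3.024
  N: 3 × 14.007 = 42.021
Sum: 7×12.011 + 3×1.008 + 3×14.007 = 129.122 → 129.12 g/mol.

129.12 g/mol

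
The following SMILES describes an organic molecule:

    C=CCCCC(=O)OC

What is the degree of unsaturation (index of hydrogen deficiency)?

2

Molecular formula: C7H12O2.
DoU = (2C + 2 + N − H − X) / 2, where X is the halogen count and O/S are ignored.
    = (2·7 + 2 + 0 − 12 − 0) / 2 = 4 / 2 = 2.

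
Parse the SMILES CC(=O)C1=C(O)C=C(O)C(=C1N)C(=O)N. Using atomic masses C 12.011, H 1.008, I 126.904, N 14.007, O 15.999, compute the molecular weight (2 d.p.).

First, the molecular formula is C9H10N2O4 (counting implicit H from valence).
  C: 9 × 12.011 = 108.099
  H: 10 × 1.008 = 10.080
  N: 2 × 14.007 = 28.014
  O: 4 × 15.999 = 63.996
Sum: 9×12.011 + 10×1.008 + 2×14.007 + 4×15.999 = 210.189 → 210.19 g/mol.

210.19 g/mol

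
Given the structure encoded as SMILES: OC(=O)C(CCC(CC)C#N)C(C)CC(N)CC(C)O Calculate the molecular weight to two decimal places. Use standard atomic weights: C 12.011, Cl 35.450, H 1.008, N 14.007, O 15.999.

First, the molecular formula is C15H28N2O3 (counting implicit H from valence).
  C: 15 × 12.011 = 180.165
  H: 28 × 1.008 = 28.224
  N: 2 × 14.007 = 28.014
  O: 3 × 15.999 = 47.997
Sum: 15×12.011 + 28×1.008 + 2×14.007 + 3×15.999 = 284.400 → 284.40 g/mol.

284.40 g/mol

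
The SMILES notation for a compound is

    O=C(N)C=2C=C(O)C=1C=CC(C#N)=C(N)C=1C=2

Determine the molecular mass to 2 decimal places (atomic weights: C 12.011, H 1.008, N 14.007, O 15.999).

First, the molecular formula is C12H9N3O2 (counting implicit H from valence).
  C: 12 × 12.011 = 144.132
  H: 9 × 1.008 = 9.072
  N: 3 × 14.007 = 42.021
  O: 2 × 15.999 = 31.998
Sum: 12×12.011 + 9×1.008 + 3×14.007 + 2×15.999 = 227.223 → 227.22 g/mol.

227.22 g/mol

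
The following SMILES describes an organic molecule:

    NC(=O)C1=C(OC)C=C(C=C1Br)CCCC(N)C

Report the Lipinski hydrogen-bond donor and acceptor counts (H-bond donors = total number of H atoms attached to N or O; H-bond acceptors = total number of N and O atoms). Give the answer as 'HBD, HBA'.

4, 4

Donors: find every N or O and count the H atoms it carries.
  atom 1 (N): bond orders sum to 1 → 2 H
  atom 3 (O): bond orders sum to 2 → 0 H
  atom 6 (O): bond orders sum to 2 → 0 H
  atom 17 (N): bond orders sum to 1 → 2 H
Lipinski HBD = 4.
Acceptors: N atoms = 2, O atoms = 2 → HBA = 4.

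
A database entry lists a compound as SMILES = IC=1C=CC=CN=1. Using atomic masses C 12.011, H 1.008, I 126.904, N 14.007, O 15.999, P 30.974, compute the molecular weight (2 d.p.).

205.00 g/mol

First, the molecular formula is C5H4IN (counting implicit H from valence).
  C: 5 × 12.011 = 60.055
  H: 4 × 1.008 = 4.032
  I: 1 × 126.904 = 126.904
  N: 1 × 14.007 = 14.007
Sum: 5×12.011 + 4×1.008 + 1×126.904 + 1×14.007 = 204.998 → 205.00 g/mol.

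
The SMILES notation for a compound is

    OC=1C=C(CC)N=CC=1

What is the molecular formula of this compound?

C7H9NO

Walk through each heavy atom and fill implicit hydrogens from standard valence (C 4, N 3, O 2, S 2, halogen 1):
  atom 1: O, bond orders sum to 1 (valence 2) → 1 H
  atom 2: C, bond orders sum to 4 (valence 4) → 0 H
  atom 3: C, bond orders sum to 3 (valence 4) → 1 H
  atom 4: C, bond orders sum to 4 (valence 4) → 0 H
  atom 5: C, bond orders sum to 2 (valence 4) → 2 H
  atom 6: C, bond orders sum to 1 (valence 4) → 3 H
  atom 7: N, bond orders sum to 3 (valence 3) → 0 H
  atom 8: C, bond orders sum to 3 (valence 4) → 1 H
  atom 9: C, bond orders sum to 3 (valence 4) → 1 H
Totals → C:7, H:9, N:1, O:1.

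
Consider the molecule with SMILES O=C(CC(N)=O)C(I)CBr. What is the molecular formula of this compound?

C5H7BrINO2

Walk through each heavy atom and fill implicit hydrogens from standard valence (C 4, N 3, O 2, S 2, halogen 1):
  atom 1: O, bond orders sum to 2 (valence 2) → 0 H
  atom 2: C, bond orders sum to 4 (valence 4) → 0 H
  atom 3: C, bond orders sum to 2 (valence 4) → 2 H
  atom 4: C, bond orders sum to 4 (valence 4) → 0 H
  atom 5: N, bond orders sum to 1 (valence 3) → 2 H
  atom 6: O, bond orders sum to 2 (valence 2) → 0 H
  atom 7: C, bond orders sum to 3 (valence 4) → 1 H
  atom 8: I (halogen, monovalent) → 0 H
  atom 9: C, bond orders sum to 2 (valence 4) → 2 H
  atom 10: Br (halogen, monovalent) → 0 H
Totals → C:5, H:7, Br:1, I:1, N:1, O:2.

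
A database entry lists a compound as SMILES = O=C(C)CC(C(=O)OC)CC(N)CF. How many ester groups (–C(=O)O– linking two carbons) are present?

The ester motif appears at heavy-atom position 6 in the SMILES.
Other groups present: 1 ketone, 1 primary amine.
Ester count: 1.

1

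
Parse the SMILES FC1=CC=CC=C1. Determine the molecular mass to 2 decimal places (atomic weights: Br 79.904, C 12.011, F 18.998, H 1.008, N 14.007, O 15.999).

96.10 g/mol

First, the molecular formula is C6H5F (counting implicit H from valence).
  C: 6 × 12.011 = 72.066
  F: 1 × 18.998 = 18.998
  H: 5 × 1.008 = 5.040
Sum: 6×12.011 + 1×18.998 + 5×1.008 = 96.104 → 96.10 g/mol.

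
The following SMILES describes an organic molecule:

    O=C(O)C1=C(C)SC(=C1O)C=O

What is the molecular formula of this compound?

Walk through each heavy atom and fill implicit hydrogens from standard valence (C 4, N 3, O 2, S 2, halogen 1):
  atom 1: O, bond orders sum to 2 (valence 2) → 0 H
  atom 2: C, bond orders sum to 4 (valence 4) → 0 H
  atom 3: O, bond orders sum to 1 (valence 2) → 1 H
  atom 4: C, bond orders sum to 4 (valence 4) → 0 H
  atom 5: C, bond orders sum to 4 (valence 4) → 0 H
  atom 6: C, bond orders sum to 1 (valence 4) → 3 H
  atom 7: S, bond orders sum to 2 (valence 2) → 0 H
  atom 8: C, bond orders sum to 4 (valence 4) → 0 H
  atom 9: C, bond orders sum to 4 (valence 4) → 0 H
  atom 10: O, bond orders sum to 1 (valence 2) → 1 H
  atom 11: C, bond orders sum to 3 (valence 4) → 1 H
  atom 12: O, bond orders sum to 2 (valence 2) → 0 H
Totals → C:7, H:6, O:4, S:1.
In Hill order: C7H6O4S.

C7H6O4S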